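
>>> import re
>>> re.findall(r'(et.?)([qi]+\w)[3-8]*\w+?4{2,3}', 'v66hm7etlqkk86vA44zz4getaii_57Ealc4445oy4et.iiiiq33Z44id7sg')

Pattern: the literal 'et', then optionally any character (captured); then one or more of one of [qi], then a word character (captured); then zero or more of a character in [3-8], then one or more of a word character (lazy), then 2 to 3 of a literal '4'.
Lazy quantifiers expand one character at a time until the remainder of the pattern can match.
Matches: at [6:18] match 'etlqkk86vA44', groups = ('etl', 'qk'); at [22:37] match 'etaii_57Ealc444', groups = ('eta', 'ii_'); at [41:54] match 'et.iiiiq33Z44', groups = ('et.', 'iiiiq3').
`findall` packs the 2 group values into a tuple for every match.

[('etl', 'qk'), ('eta', 'ii_'), ('et.', 'iiiiq3')]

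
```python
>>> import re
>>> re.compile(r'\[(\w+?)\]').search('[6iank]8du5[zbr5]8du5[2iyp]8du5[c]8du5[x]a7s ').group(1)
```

'6iank'

`search` walks the string left to right and returns the first match it finds.
The match spans [0:7] → '[6iank]'.
Captured: group 1 = '6iank'.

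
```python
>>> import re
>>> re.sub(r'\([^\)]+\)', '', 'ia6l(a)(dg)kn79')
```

Matches: at [4:7] → '(a)'; at [7:11] → '(dg)'.
Every occurrence is swapped for ''.

'ia6lkn79'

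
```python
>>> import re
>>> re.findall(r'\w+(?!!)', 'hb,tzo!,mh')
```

['hb', 'tz', 'mh']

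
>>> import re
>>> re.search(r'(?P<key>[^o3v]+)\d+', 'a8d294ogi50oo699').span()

The pattern matches one or more of any character except [o3v] (captured as 'key'); then one or more of a digit.
Unlike `match`, `search` isn't anchored — it looks for the pattern anywhere in the string.
The match spans [0:6] → 'a8d294'.
Captured: group 1 = 'a8d29'.

(0, 6)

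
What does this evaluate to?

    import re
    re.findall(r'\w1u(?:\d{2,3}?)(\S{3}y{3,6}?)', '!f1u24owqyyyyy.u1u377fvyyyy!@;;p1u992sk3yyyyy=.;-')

['owqyyy', '7fvyyy', 'sk3yyy']

Because the quantifier is non-greedy, it stops expanding at the earliest point where the rest of the pattern can succeed.
Because there's exactly one group, `findall` drops the full match and keeps group 1 from each hit.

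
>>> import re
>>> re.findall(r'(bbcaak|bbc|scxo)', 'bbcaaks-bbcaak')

`|` is ordered: at each position the engine commits to the first alternative that works.
Walking the string: at [0:6] match 'bbcaak', group 1 = 'bbcaak'; at [8:14] match 'bbcaak', group 1 = 'bbcaak'.
`findall` collects group 1 from each match (2 total).

['bbcaak', 'bbcaak']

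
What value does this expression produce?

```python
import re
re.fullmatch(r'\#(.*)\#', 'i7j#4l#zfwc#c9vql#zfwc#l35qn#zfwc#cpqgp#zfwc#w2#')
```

None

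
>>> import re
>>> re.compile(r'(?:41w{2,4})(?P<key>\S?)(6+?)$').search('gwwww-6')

None

Pattern: the literal '41', then 2 to 4 of the literal 'w' (non-capturing group); then optionally a non-whitespace character (captured as 'key'); then one or more of a literal '6' (lazy) (captured); then anchored at the end.
`search` walks the string left to right and returns the first match it finds.
Here the pattern never matches, so the call returns None.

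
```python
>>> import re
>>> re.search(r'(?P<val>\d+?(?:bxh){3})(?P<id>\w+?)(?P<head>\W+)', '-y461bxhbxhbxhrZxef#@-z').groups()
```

This matches one or more of a digit (lazy), then the literal 'bxh' repeated 3 times (captured as 'val'); then one or more of a word character (lazy) (captured as 'id'); then one or more of a non-word character (captured as 'head').
`search` walks the string left to right and returns the first match it finds.
The match spans [2:22] → '461bxhbxhbxhrZxef#@-'.
Captured: group 1 = '461bxhbxhbxh', group 2 = 'rZxef', group 3 = '#@-'.

('461bxhbxhbxh', 'rZxef', '#@-')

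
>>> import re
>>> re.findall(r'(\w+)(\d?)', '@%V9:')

Pattern: one or more of a word character (captured); then optionally a digit (captured).
Matches: at [2:4] match 'V9', groups = ('V9', '').
`findall` packs the 2 group values into a tuple for every match.

[('V9', '')]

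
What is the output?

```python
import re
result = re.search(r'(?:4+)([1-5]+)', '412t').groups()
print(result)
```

('12',)

The pattern matches one or more of a literal '4' (non-capturing group); then one or more of a character in [1-5] (captured).
`re.search` scans for the first position where the pattern succeeds.
The match spans [0:3] → '412'.
Captured: group 1 = '12'.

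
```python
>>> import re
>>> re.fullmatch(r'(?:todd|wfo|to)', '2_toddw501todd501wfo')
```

None

`re.fullmatch` is like wrapping the pattern in `^…$` (in single-line mode).
Here there's no way to consume every character, so the call returns None.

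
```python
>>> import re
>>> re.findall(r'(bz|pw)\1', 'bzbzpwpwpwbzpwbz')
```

['bz', 'pw']

The backreference `\1` re-matches whatever the first group consumed, character for character.
Because there's exactly one group, `findall` drops the full match and keeps group 1 from each hit.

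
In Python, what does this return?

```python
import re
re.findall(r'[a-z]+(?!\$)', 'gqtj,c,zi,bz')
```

A negative assertion filters positions out without eating any characters.
Walking the string: at [0:4] → 'gqtj'; at [5:6] → 'c'; at [7:9] → 'zi'; at [10:12] → 'bz'.
No capturing groups, so `findall` returns the 4 full match strings.

['gqtj', 'c', 'zi', 'bz']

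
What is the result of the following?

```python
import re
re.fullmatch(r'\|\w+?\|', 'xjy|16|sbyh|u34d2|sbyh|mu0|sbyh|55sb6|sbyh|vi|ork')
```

None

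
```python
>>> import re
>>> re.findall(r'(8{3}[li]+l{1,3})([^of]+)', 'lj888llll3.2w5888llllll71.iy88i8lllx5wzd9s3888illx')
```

[('888llll', '3.2w5888llllll71.iy88i8lllx5wzd9s3888illx')]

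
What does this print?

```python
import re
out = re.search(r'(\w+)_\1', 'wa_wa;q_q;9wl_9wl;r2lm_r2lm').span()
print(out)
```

(0, 5)

The backreference `\1` re-matches whatever the first group consumed, character for character.
`re.search` tries every starting position until one works.
The match spans [0:5] → 'wa_wa'.
Captured: group 1 = 'wa'.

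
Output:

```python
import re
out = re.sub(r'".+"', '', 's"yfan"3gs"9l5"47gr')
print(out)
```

s47gr

Matches: at [1:15] → '"yfan"3gs"9l5"'.
`sub` substitutes '' at each match site.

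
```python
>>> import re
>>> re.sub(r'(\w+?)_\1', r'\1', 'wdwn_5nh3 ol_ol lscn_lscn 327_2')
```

'wdwn_5nh3 ol lscn 327_2'

After group 1 captures some text, `\1` only succeeds where that same text appears again.
Matches: at [10:15] → 'ol_ol'; at [16:25] → 'lscn_lscn'.
Each match is replaced using the text its own group 1 captured.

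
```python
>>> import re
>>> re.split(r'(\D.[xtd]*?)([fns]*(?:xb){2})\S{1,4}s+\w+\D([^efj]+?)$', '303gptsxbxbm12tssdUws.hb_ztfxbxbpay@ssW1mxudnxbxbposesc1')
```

['303gptsxbxbm12tssdUws.hb', '_zt', 'fxbxb', '1', '']

Pattern: a non-digit, then any character, then zero or more of one of [xtd] (lazy) (captured); then zero or more of one of [fns], then the literal 'xb' repeated 2 times (captured); then 1 to 4 of a non-whitespace character, then one or more of a literal 's'; then one or more of a word character, then a non-digit; then one or more of any character except [efj] (lazy) (captured); then anchored at the end.
Matches to split on: at [24:56] → '_ztfxbxbpay@ssW1mxudnxbxbposesc1'.
With a capturing group present, the delimiter's captured portion is kept in the result list.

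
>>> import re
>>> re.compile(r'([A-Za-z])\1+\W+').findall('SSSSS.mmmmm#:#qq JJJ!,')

['S', 'm', 'q', 'J']

After group 1 captures some text, `\1` only succeeds where that same text appears again.
Scanning left to right: at [0:6] match 'SSSSS.', group 1 = 'S'; at [6:14] match 'mmmmm#:#', group 1 = 'm'; at [14:17] match 'qq ', group 1 = 'q'; at [17:22] match 'JJJ!,', group 1 = 'J'.
With a single group, `findall` returns only what that group captured — 4 items.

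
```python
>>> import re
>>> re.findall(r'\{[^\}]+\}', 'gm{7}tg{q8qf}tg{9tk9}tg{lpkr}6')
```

Since nothing is captured, `findall` lists the 4 matched substrings directly.

['{7}', '{q8qf}', '{9tk9}', '{lpkr}']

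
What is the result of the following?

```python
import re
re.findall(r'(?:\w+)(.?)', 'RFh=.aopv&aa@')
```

['=', '&', '@']

Pattern: one or more of a word character (non-capturing group); then optionally any character (captured).
Scanning left to right: at [0:4] match 'RFh=', group 1 = '='; at [5:10] match 'aopv&', group 1 = '&'; at [10:13] match 'aa@', group 1 = '@'.
With a single group, `findall` returns only what that group captured — 3 items.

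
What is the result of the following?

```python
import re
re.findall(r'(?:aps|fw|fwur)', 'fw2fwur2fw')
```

['fw', 'fw', 'fw']

`|` is ordered: at each position the engine commits to the first alternative that works.
Walking the string: at [0:2] → 'fw'; at [3:5] → 'fw'; at [8:10] → 'fw'.
Since nothing is captured, `findall` lists the 3 matched substrings directly.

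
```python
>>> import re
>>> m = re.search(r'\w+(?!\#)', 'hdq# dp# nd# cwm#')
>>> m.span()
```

(0, 2)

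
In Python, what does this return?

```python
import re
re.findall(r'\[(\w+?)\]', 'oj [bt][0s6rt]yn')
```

['bt', '0s6rt']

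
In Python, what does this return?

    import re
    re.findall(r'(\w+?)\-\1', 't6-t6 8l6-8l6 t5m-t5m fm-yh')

After group 1 captures some text, `\1` only succeeds where that same text appears again.
`findall` collects group 1 from each match (3 total).

['t6', '8l6', 't5m']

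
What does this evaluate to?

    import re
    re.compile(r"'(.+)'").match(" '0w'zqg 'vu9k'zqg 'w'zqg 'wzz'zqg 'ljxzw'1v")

`match` is anchored at position 0; if the pattern doesn't fit there, it returns None.
Here position 0 doesn't satisfy it, so the call returns None.

None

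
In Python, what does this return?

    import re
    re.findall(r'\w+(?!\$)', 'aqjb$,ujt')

The negative lookahead/lookbehind blocks any match where the forbidden context is present.
Matches: at [0:3] → 'aqj'; at [6:9] → 'ujt'.
Since nothing is captured, `findall` lists the 2 matched substrings directly.

['aqj', 'ujt']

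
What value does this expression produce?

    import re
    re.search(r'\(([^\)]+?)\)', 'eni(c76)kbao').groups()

`search` walks the string left to right and returns the first match it finds.
The match spans [3:8] → '(c76)'.
Captured: group 1 = 'c76'.

('c76',)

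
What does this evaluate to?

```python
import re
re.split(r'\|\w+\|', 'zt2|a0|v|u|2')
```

`split` removes every match and returns the 3 fragments in between.

['zt2', 'v', '2']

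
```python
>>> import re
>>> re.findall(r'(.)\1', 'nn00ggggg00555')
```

['n', '0', 'g', 'g', '0', '5']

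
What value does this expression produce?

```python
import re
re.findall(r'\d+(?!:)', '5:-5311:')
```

['531']

`(?!…)`/`(?<!…)` only lets a position through if the neighbouring text does NOT match; no characters are consumed.
Since nothing is captured, `findall` lists the 1 matched substring directly.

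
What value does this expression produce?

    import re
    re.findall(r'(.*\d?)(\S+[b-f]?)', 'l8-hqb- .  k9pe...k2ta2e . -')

[('l8-hqb- .  k9pe...k2ta2e . ', '-')]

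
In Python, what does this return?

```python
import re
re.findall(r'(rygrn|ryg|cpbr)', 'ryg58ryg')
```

Scanning left to right: at [0:3] match 'ryg', group 1 = 'ryg'; at [5:8] match 'ryg', group 1 = 'ryg'.
One capturing group, so `findall` returns just the captured substring from each match — 2 in all.

['ryg', 'ryg']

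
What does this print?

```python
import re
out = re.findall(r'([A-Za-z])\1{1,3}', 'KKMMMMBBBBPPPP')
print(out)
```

The backreference `\1` re-matches whatever the first group consumed, character for character.
Matches: at [0:2] match 'KK', group 1 = 'K'; at [2:6] match 'MMMM', group 1 = 'M'; at [6:10] match 'BBBB', group 1 = 'B'; at [10:14] match 'PPPP', group 1 = 'P'.
With a single group, `findall` returns only what that group captured — 4 items.

['K', 'M', 'B', 'P']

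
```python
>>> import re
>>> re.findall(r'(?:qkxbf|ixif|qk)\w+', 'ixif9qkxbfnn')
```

['ixif9qkxbfnn']

Walking the string: at [0:12] → 'ixif9qkxbfnn'.
Since nothing is captured, `findall` lists the 1 matched substring directly.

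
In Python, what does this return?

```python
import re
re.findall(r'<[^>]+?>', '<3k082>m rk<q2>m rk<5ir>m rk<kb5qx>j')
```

With no groups in the pattern, `findall` gives back each whole match — 4 here.

['<3k082>', '<q2>', '<5ir>', '<kb5qx>']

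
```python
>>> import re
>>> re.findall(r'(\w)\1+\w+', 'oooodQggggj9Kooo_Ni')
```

['o']

`\1` is not a pattern — it's the concrete string captured by group 1, re-applied verbatim.
Walking the string: at [0:19] match 'oooodQggggj9Kooo_Ni', group 1 = 'o'.
`findall` collects group 1 from the one match (1 total).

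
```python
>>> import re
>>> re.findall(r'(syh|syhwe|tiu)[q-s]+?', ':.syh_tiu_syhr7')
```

Matches: at [10:14] match 'syhr', group 1 = 'syh'.
One capturing group, so `findall` returns just the captured substring from the one match — 1 in all.

['syh']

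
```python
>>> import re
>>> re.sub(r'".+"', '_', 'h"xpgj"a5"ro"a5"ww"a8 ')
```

Each match is replaced by '_'.

'h_a8 '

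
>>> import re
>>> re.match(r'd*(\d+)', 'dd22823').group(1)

'22823'

The match spans [0:7] → 'dd22823'.
Captured: group 1 = '22823'.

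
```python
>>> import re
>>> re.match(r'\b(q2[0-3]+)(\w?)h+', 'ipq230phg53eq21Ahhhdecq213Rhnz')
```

This matches a word boundary (`\b`, zero-width); then the literal 'q2', then one or more of a character in [0-3] (captured); then optionally a word character (captured); then one or more of a literal 'h'.
`re.match` won't scan ahead — the pattern has to work from the very first character.
Here the pattern fails at index 0, so the call returns None.

None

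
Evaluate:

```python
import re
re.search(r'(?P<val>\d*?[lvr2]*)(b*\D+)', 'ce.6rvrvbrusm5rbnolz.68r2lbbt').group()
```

Pattern: zero or more of a digit (lazy), then zero or more of one of [lvr2] (captured as 'val'); then zero or more of a literal 'b', then one or more of a non-digit (captured).
Unlike `match`, `search` isn't anchored — it looks for the pattern anywhere in the string.
The match spans [0:3] → 'ce.'.
Captured: group 1 = '', group 2 = 'ce.'.

'ce.'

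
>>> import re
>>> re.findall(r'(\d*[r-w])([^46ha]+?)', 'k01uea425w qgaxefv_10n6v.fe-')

[('01u', 'e'), ('425w', ' '), ('v', '_'), ('6v', '.')]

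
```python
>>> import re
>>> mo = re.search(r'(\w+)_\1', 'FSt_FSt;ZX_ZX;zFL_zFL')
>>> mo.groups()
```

('FSt',)

The match spans [0:7] → 'FSt_FSt'.
Captured: group 1 = 'FSt'.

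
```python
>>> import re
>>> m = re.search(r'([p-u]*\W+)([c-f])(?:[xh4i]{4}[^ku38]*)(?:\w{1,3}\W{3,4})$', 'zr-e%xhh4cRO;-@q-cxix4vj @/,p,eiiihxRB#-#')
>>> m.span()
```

(15, 41)

Pattern: zero or more of a character in [p-u], then one or more of a non-word character (captured); then a character in [c-f] (captured); then exactly 4 of one of [xh4i], then zero or more of any character except [ku38] (non-capturing group); then 1 to 3 of a word character, then 3 to 4 of a non-word character (non-capturing group); then anchored at the end.
Unlike `match`, `search` isn't anchored — it looks for the pattern anywhere in the string.
The match spans [15:41] → 'q-cxix4vj @/,p,eiiihxRB#-#'.
Captured: group 1 = 'q-', group 2 = 'c'.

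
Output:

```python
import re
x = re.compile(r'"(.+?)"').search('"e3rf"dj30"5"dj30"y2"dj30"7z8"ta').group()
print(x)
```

The match spans [0:6] → '"e3rf"'.

"e3rf"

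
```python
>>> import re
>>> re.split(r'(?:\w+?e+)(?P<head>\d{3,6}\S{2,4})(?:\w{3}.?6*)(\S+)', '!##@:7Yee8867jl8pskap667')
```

['!##@:', '8867jl8p', '7', '']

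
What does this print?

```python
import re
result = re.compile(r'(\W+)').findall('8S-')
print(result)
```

Pattern: one or more of a non-word character (captured).
One capturing group, so `findall` returns just the captured substring from the one match — 1 in all.

['-']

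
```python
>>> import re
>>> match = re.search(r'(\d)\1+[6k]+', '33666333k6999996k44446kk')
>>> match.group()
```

'33666'

`\1` has to match the exact text group 1 already captured.
`search` walks the string left to right and returns the first match it finds.
The match spans [0:5] → '33666'.
Captured: group 1 = '3'.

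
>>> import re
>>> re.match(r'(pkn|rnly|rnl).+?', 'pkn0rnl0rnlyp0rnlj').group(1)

'pkn'

With `match`, the pattern is implicitly anchored at the beginning.
The match spans [0:4] → 'pkn0'.
Captured: group 1 = 'pkn'.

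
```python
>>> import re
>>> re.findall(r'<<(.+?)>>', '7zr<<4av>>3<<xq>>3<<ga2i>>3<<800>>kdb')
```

Lazy quantifiers expand one character at a time until the remainder of the pattern can match.
With a single group, `findall` returns only what that group captured — 4 items.

['4av', 'xq', 'ga2i', '800']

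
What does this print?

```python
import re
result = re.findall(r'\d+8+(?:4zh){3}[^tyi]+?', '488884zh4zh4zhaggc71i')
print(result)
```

['488884zh4zh4zha']

The pattern matches one or more of a digit; then one or more of a literal '8', then the literal '4zh' repeated 3 times; then one or more of any character except [tyi] (lazy).
Walking the string: at [0:15] → '488884zh4zh4zha'.
With no groups in the pattern, `findall` gives back each whole match — 1 here.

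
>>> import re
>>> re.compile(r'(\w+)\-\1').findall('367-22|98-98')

['98']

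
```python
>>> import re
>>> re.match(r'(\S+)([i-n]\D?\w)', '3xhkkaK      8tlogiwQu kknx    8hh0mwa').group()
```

The pattern matches one or more of a non-whitespace character (captured); then a character in [i-n], then optionally a non-digit, then a word character (captured).
With `match`, the pattern is implicitly anchored at the beginning.
The match spans [0:7] → '3xhkkaK'.
Captured: group 1 = '3xhk', group 2 = 'kaK'.

'3xhkkaK'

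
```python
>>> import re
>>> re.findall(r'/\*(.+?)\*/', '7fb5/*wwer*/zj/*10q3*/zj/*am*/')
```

['wwer', '10q3', 'am']

With the lazy modifier that quantifier settles for the fewest repetitions that let the rest of the pattern succeed (the atoms after it are unaffected and can still be greedy).
Walking the string: at [4:12] match '/*wwer*/', group 1 = 'wwer'; at [14:22] match '/*10q3*/', group 1 = '10q3'; at [24:30] match '/*am*/', group 1 = 'am'.
With a single group, `findall` returns only what that group captured — 3 items.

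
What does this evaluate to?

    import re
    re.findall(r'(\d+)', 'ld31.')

The pattern matches one or more of a digit (captured).
Scanning left to right: at [2:4] match '31', group 1 = '31'.
One capturing group, so `findall` returns just the captured substring from the one match — 1 in all.

['31']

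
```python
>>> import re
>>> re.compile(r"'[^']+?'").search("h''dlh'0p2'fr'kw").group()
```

The match spans [2:7] → "'dlh'".

"'dlh'"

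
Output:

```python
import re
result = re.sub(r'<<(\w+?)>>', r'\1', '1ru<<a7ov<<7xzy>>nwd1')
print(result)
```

1ru<<a7ov7xzynwd1

Matches: at [9:17] → '<<7xzy>>'.
Each match is replaced using the text its own group 1 captured.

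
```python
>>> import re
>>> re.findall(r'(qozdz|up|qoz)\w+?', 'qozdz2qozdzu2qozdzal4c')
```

`|` is ordered: at each position the engine commits to the first alternative that works.
Because there's exactly one group, `findall` drops the full match and keeps group 1 from each hit.

['qozdz', 'qozdz', 'qozdz']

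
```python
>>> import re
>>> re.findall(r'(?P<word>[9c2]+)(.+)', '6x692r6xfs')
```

Pattern: one or more of one of [9c2] (captured as 'word'); then one or more of any character (captured).
Scanning left to right: at [3:10] match '92r6xfs', groups = ('92', 'r6xfs').
With 2 capturing groups, `findall` returns a 2-tuple per match.

[('92', 'r6xfs')]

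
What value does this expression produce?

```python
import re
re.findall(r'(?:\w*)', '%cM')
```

The pattern matches zero or more of a word character (non-capturing group).
Scanning left to right: at [0:0] → ''; at [1:3] → 'cM'; at [3:3] → ''.
With no groups in the pattern, `findall` gives back each whole match — 3 here.

['', 'cM', '']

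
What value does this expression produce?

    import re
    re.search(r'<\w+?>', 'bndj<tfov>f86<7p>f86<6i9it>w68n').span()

(4, 10)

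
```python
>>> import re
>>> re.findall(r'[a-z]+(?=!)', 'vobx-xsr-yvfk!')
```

['yvfk']

The lookaround is zero-width — it requires the adjacent text to match without consuming it, so the asserted text isn't part of the match.
Since nothing is captured, `findall` lists the 1 matched substring directly.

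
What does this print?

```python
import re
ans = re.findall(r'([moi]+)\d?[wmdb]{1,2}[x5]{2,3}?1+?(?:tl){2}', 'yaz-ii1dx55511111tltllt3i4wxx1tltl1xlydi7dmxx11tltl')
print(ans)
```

['i', 'i']

The pattern matches one or more of one of [moi] (captured); then optionally a digit, then 1 to 2 of one of [wmdb]; then 2 to 3 of one of [x5] (lazy), then one or more of a literal '1' (lazy), then the literal 'tl' repeated 2 times.
Scanning left to right: at [24:34] match 'i4wxx1tltl', group 1 = 'i'; at [39:51] match 'i7dmxx11tltl', group 1 = 'i'.
With a single group, `findall` returns only what that group captured — 2 items.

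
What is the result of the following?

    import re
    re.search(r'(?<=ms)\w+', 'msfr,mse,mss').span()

(2, 4)

The lookaround is zero-width — it requires the adjacent text to match without consuming it, so the asserted text isn't part of the match.
`re.search` tries every starting position until one works.
The match spans [2:4] → 'fr'.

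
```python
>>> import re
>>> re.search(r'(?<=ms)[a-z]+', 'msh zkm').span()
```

The lookaround is zero-width — it requires the adjacent text to match without consuming it, so the asserted text isn't part of the match.
The match spans [2:3] → 'h'.

(2, 3)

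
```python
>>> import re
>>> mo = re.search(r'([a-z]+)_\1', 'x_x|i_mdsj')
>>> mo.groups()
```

The match spans [0:3] → 'x_x'.
Captured: group 1 = 'x'.

('x',)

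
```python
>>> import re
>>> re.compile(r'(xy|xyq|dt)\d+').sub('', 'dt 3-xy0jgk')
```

'dt 3-jgk'

Every occurrence is swapped for ''.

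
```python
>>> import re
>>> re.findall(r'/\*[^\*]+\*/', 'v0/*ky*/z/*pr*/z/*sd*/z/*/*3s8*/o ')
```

Scanning left to right: at [2:8] → '/*ky*/'; at [9:15] → '/*pr*/'; at [16:22] → '/*sd*/'; at [25:32] → '/*3s8*/'.
No capturing groups, so `findall` returns the 4 full match strings.

['/*ky*/', '/*pr*/', '/*sd*/', '/*3s8*/']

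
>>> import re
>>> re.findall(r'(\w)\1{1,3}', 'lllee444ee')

['l', 'e', '4', 'e']

`\1` has to match the exact text group 1 already captured.
Matches: at [0:3] match 'lll', group 1 = 'l'; at [3:5] match 'ee', group 1 = 'e'; at [5:8] match '444', group 1 = '4'; at [8:10] match 'ee', group 1 = 'e'.
Because there's exactly one group, `findall` drops the full match and keeps group 1 from each hit.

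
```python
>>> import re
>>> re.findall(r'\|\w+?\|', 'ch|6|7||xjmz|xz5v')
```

['|6|', '|xjmz|']

Scanning left to right: at [2:5] → '|6|'; at [7:13] → '|xjmz|'.
With no groups in the pattern, `findall` gives back each whole match — 2 here.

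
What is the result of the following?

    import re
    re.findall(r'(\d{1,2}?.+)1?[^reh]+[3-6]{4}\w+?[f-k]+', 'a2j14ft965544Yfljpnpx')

['2j14ft9']

The pattern matches 1 to 2 of a digit (lazy), then one or more of any character (captured); then optionally a literal '1', then one or more of any character except [reh]; then exactly 4 of a character in [3-6], then one or more of a word character (lazy), then one or more of a character in [f-k].
`findall` collects group 1 from the one match (1 total).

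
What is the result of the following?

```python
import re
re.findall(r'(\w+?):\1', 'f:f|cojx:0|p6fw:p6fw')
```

['f', 'p6fw']

The backreference `\1` re-matches whatever the first group consumed, character for character.
Walking the string: at [0:3] match 'f:f', group 1 = 'f'; at [11:20] match 'p6fw:p6fw', group 1 = 'p6fw'.
One capturing group, so `findall` returns just the captured substring from each match — 2 in all.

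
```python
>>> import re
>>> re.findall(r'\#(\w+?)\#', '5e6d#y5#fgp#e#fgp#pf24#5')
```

Because there's exactly one group, `findall` drops the full match and keeps group 1 from each hit.

['y5', 'e', 'pf24']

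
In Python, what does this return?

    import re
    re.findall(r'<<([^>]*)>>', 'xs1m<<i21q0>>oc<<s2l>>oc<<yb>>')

['i21q0', 's2l', 'yb']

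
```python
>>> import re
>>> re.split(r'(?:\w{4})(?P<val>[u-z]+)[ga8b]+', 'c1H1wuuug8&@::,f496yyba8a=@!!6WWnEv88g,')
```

The pattern matches exactly 4 of a word character (non-capturing group); then one or more of a character in [u-z] (captured as 'val'); then one or more of one of [ga8b].
Matches to split on: at [0:10] → 'c1H1wuuug8'; at [15:25] → 'f496yyba8a'; at [30:38] → 'WWnEv88g'.
`re.split` interleaves the captured-group text with the surrounding fragments.

['', 'wuuu', '&@::,', 'yy', '=@!!6', 'v', ',']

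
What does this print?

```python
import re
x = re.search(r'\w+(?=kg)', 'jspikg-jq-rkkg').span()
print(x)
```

Because the assertion is zero-width, the text it checks is not consumed and won't appear in the result.
Unlike `match`, `search` isn't anchored — it looks for the pattern anywhere in the string.
The match spans [0:4] → 'jspi'.

(0, 4)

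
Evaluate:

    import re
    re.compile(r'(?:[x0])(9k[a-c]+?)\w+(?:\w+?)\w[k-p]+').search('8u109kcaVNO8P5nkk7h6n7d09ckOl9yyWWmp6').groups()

('9kc',)

The pattern matches one of [x0] (non-capturing group); then the literal '9k', then one or more of a character in [a-c] (lazy) (captured); then one or more of a word character; then one or more of a word character (lazy) (non-capturing group); then a word character, then one or more of a character in [k-p].
Lazy quantifiers expand one character at a time until the remainder of the pattern can match.
`re.search` tries every starting position until one works.
The match spans [3:36] → '09kcaVNO8P5nkk7h6n7d09ckOl9yyWWmp'.
Captured: group 1 = '9kc'.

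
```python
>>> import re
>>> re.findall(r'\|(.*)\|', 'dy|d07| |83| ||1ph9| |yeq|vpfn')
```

Walking the string: at [2:26] match '|d07| |83| ||1ph9| |yeq|', group 1 = 'd07| |83| ||1ph9| |yeq'.
Because there's exactly one group, `findall` drops the full match and keeps group 1 from the one hit.

['d07| |83| ||1ph9| |yeq']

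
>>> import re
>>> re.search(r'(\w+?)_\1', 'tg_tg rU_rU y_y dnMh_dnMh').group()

'tg_tg'

The backreference `\1` re-matches whatever the first group consumed, character for character.
`re.search` tries every starting position until one works.
The match spans [0:5] → 'tg_tg'.
Captured: group 1 = 'tg'.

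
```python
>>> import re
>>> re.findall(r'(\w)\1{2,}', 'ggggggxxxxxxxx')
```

['g', 'x']

After group 1 captures some text, `\1` only succeeds where that same text appears again.
Walking the string: at [0:6] match 'gggggg', group 1 = 'g'; at [6:14] match 'xxxxxxxx', group 1 = 'x'.
`findall` collects group 1 from each match (2 total).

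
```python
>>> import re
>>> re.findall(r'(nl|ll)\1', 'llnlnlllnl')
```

['nl']

`\1` has to match the exact text group 1 already captured.
Walking the string: at [2:6] match 'nlnl', group 1 = 'nl'.
`findall` collects group 1 from the one match (1 total).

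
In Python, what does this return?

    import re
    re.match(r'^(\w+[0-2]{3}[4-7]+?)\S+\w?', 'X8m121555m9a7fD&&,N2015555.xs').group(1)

The pattern matches anchored at the start of the string; then one or more of a word character, then exactly 3 of a character in [0-2], then one or more of a character in [4-7] (lazy) (captured); then one or more of a non-whitespace character, then optionally a word character.
With the lazy modifier that quantifier settles for the fewest repetitions that let the rest of the pattern succeed (the atoms after it are unaffected and can still be greedy).
`re.match` won't scan ahead — the pattern has to work from the very first character.
The match spans [0:29] → 'X8m121555m9a7fD&&,N2015555.xs'.
Captured: group 1 = 'X8m1215'.

'X8m1215'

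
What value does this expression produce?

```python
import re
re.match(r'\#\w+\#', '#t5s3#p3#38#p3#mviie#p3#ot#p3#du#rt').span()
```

With `match`, the pattern is implicitly anchored at the beginning.
The match spans [0:6] → '#t5s3#'.

(0, 6)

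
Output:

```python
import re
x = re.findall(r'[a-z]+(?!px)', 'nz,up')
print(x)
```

['nz', 'up']

Because the assertion is negative and zero-width, positions next to the forbidden text are skipped.
Scanning left to right: at [0:2] → 'nz'; at [3:5] → 'up'.
`findall` yields the raw match text (2 of them) because the pattern has no groups.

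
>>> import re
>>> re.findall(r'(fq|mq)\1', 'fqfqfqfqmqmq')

['fq', 'fq', 'mq']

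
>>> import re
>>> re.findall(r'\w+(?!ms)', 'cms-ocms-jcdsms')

['cms', 'ocms', 'jcdsms']

`(?!…)`/`(?<!…)` only lets a position through if the neighbouring text does NOT match; no characters are consumed.
Scanning left to right: at [0:3] → 'cms'; at [4:8] → 'ocms'; at [9:15] → 'jcdsms'.
Since nothing is captured, `findall` lists the 3 matched substrings directly.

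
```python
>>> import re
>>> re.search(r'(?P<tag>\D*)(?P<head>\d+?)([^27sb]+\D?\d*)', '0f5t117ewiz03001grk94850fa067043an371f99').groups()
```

('', '0', 'f5t117')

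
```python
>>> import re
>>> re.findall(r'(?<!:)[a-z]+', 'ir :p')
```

['ir']

The negative lookaround is zero-width — it rules out positions where the adjacent text would match, without consuming anything.
Matches: at [0:2] → 'ir'.
With no groups in the pattern, `findall` gives back each whole match — 1 here.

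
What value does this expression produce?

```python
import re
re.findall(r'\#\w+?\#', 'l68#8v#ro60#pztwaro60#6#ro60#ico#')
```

['#8v#', '#pztwaro60#', '#ro60#']

No capturing groups, so `findall` returns the 3 full match strings.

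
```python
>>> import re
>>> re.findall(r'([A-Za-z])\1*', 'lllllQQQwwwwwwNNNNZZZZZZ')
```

['l', 'Q', 'w', 'N', 'Z']

After group 1 captures some text, `\1` only succeeds where that same text appears again.
One capturing group, so `findall` returns just the captured substring from each match — 5 in all.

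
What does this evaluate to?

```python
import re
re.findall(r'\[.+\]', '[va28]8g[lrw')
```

['[va28]']

No capturing groups, so `findall` returns the 1 full match string.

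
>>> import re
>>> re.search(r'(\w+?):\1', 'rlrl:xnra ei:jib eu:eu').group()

After group 1 captures some text, `\1` only succeeds where that same text appears again.
Unlike `match`, `search` isn't anchored — it looks for the pattern anywhere in the string.
The match spans [17:22] → 'eu:eu'.
Captured: group 1 = 'eu'.

'eu:eu'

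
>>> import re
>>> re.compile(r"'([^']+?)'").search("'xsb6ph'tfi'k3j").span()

The match spans [0:8] → "'xsb6ph'".

(0, 8)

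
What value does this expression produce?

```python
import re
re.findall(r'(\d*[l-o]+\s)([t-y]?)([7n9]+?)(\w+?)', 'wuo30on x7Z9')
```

Pattern: zero or more of a digit, then one or more of a character in [l-o], then whitespace (captured); then optionally a character in [t-y] (captured); then one or more of one of [7n9] (lazy) (captured); then one or more of a word character (lazy) (captured).
With the lazy modifier that quantifier settles for the fewest repetitions that let the rest of the pattern succeed (the atoms after it are unaffected and can still be greedy).
Matches: at [3:11] match '30on x7Z', groups = ('30on ', 'x', '7', 'Z').
With 4 capturing groups, `findall` returns a 4-tuple per match.

[('30on ', 'x', '7', 'Z')]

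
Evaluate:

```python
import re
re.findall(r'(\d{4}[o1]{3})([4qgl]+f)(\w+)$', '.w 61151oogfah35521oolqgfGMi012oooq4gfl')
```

Pattern: exactly 4 of a digit, then exactly 3 of one of [o1] (captured); then one or more of one of [4qgl], then the literal 'f' (captured); then one or more of a word character (captured); then anchored at the end.
Matches: at [3:39] match '61151oogfah35521oolqgfGMi012oooq4gfl', groups = ('61151oo', 'gf', 'ah35521oolqgfGMi012oooq4gfl').
With 3 capturing groups, `findall` returns a 3-tuple per match.

[('61151oo', 'gf', 'ah35521oolqgfGMi012oooq4gfl')]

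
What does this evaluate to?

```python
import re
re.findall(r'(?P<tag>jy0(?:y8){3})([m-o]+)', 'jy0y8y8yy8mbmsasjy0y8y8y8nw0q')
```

[('jy0y8y8y8', 'n')]

`findall` packs the 2 group values into a tuple for every match.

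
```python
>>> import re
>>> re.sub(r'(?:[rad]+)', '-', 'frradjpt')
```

Every occurrence is swapped for '-'.

'f-jpt'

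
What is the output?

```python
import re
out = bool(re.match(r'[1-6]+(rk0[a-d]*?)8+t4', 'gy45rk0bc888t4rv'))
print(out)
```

False

With `match`, the pattern is implicitly anchored at the beginning.
Here the pattern fails at index 0, so the call returns None, and `bool(None)` is False.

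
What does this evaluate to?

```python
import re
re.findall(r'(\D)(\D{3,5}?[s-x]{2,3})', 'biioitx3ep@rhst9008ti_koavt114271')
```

This matches a non-digit (captured); then 3 to 5 of a non-digit (lazy), then 2 to 3 of a character in [s-x] (captured).
Matches: at [0:7] match 'biioitx', groups = ('b', 'iioitx'); at [8:15] match 'ep@rhst', groups = ('e', 'p@rhst'); at [19:27] match 'ti_koavt', groups = ('t', 'i_koavt').
With 2 capturing groups, `findall` returns a 2-tuple per match.

[('b', 'iioitx'), ('e', 'p@rhst'), ('t', 'i_koavt')]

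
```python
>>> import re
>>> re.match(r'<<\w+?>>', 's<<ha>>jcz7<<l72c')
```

None

`re.match` only tries the pattern at the start of the string.
Here the pattern fails at index 0, so the call returns None.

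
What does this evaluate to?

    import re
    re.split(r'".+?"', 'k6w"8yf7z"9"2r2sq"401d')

['k6w', '9', '401d']

The `?` after the quantifier makes it lazy — it takes as little as possible before letting the rest of the pattern try.
Matches to split on: at [3:10] → '"8yf7z"'; at [11:18] → '"2r2sq"'.
The string is cut at each match, leaving 3 pieces.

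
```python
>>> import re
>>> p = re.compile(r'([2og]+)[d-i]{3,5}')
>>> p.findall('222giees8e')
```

['222g']

This matches one or more of one of [2og] (captured); then 3 to 5 of a character in [d-i].
`findall` collects group 1 from the one match (1 total).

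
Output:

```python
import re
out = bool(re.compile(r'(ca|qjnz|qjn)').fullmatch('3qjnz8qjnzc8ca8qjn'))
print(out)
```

`fullmatch` succeeds only if the pattern covers the string from start to end.
Here the pattern can't cover the whole string, so the call returns None, and `bool(None)` is False.

False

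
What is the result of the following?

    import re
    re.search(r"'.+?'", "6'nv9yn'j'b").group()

A non-greedy quantifier consumes as few characters as it can — just enough that the remainder of the pattern still matches from where it stops; whatever follows it matches normally.
`re.search` scans for the first position where the pattern succeeds.
The match spans [1:8] → "'nv9yn'".

"'nv9yn'"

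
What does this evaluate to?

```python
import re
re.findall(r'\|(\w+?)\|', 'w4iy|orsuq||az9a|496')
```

Because there's exactly one group, `findall` drops the full match and keeps group 1 from each hit.

['orsuq', 'az9a']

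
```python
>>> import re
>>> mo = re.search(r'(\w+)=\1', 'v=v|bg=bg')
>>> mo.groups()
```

`\1` is not a pattern — it's the concrete string captured by group 1, re-applied verbatim.
Unlike `match`, `search` isn't anchored — it looks for the pattern anywhere in the string.
The match spans [0:3] → 'v=v'.
Captured: group 1 = 'v'.

('v',)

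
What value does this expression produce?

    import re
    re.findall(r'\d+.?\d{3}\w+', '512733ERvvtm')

With no groups in the pattern, `findall` gives back each whole match — 1 here.

['512733ERvvtm']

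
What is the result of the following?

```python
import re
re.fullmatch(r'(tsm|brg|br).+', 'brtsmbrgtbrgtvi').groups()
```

('br',)

`fullmatch` succeeds only if the pattern covers the string from start to end.
The match spans [0:15] → 'brtsmbrgtbrgtvi'.
Captured: group 1 = 'br'.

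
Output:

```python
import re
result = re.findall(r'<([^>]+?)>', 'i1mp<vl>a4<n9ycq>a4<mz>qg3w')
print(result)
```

['vl', 'n9ycq', 'mz']

Matches: at [4:8] match '<vl>', group 1 = 'vl'; at [10:17] match '<n9ycq>', group 1 = 'n9ycq'; at [19:23] match '<mz>', group 1 = 'mz'.
With a single group, `findall` returns only what that group captured — 3 items.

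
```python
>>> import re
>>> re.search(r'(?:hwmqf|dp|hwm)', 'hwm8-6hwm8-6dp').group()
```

'hwm'

Unlike `match`, `search` isn't anchored — it looks for the pattern anywhere in the string.
The match spans [0:3] → 'hwm'.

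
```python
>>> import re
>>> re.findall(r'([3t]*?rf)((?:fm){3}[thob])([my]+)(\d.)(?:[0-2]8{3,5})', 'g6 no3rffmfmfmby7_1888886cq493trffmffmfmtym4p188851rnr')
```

[('3rf', 'fmfmfmb', 'y', '7_')]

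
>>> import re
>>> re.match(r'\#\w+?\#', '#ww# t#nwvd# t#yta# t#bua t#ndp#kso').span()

(0, 4)

`re.match` only tries the pattern at the start of the string.
The match spans [0:4] → '#ww#'.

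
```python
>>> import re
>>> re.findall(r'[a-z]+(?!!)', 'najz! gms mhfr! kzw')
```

['naj', 'gms', 'mhf', 'kzw']

A negative assertion filters positions out without eating any characters.
Scanning left to right: at [0:3] → 'naj'; at [6:9] → 'gms'; at [10:13] → 'mhf'; at [16:19] → 'kzw'.
Since nothing is captured, `findall` lists the 4 matched substrings directly.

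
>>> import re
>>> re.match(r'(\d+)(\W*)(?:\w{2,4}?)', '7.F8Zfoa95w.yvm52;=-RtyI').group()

The pattern matches one or more of a digit (captured); then zero or more of a non-word character (captured); then 2 to 4 of a word character (lazy) (non-capturing group).
Because the quantifier is non-greedy, it stops expanding at the earliest point where the rest of the pattern can succeed.
`re.match` won't scan ahead — the pattern has to work from the very first character.
The match spans [0:4] → '7.F8'.
Captured: group 1 = '7', group 2 = '.'.

'7.F8'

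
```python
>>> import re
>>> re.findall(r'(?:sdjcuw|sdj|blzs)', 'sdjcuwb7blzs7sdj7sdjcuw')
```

['sdjcuw', 'blzs', 'sdj', 'sdjcuw']

Alternation isn't longest-match — the leftmost alternative that fits at this position is chosen.
Matches: at [0:6] → 'sdjcuw'; at [8:12] → 'blzs'; at [13:16] → 'sdj'; at [17:23] → 'sdjcuw'.
No capturing groups, so `findall` returns the 4 full match strings.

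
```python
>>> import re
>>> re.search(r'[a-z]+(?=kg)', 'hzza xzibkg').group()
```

'xzib'

The `(?=…)`/`(?<=…)` assertion just peeks at neighbouring text; it doesn't advance the match position.
The match spans [5:9] → 'xzib'.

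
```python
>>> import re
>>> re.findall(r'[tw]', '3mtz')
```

['t']

This matches one of [tw].
Walking the string: at [2:3] → 't'.
No capturing groups, so `findall` returns the 1 full match string.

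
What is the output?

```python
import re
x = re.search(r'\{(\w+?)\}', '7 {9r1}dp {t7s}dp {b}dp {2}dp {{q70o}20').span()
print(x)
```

`search` walks the string left to right and returns the first match it finds.
The match spans [2:7] → '{9r1}'.
Captured: group 1 = '9r1'.

(2, 7)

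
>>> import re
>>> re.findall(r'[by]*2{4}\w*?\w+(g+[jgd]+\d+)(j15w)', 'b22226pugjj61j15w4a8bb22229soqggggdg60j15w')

[('gdg60', 'j15w')]

The pattern matches zero or more of one of [by]; then exactly 4 of the literal '2', then zero or more of a word character (lazy), then one or more of a word character; then one or more of the literal 'g', then one or more of one of [jgd], then one or more of a digit (captured); then the literal 'j', then the literal '15w' (captured).
Scanning left to right: at [0:42] match 'b22226pugjj61j15w4a8bb22229soqggggdg60j15w', groups = ('gdg60', 'j15w').
`findall` packs the 2 group values into a tuple for every match.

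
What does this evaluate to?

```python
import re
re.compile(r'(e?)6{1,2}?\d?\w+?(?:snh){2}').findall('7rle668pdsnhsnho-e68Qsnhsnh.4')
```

['e', 'e']

This matches optionally a literal 'e' (captured); then 1 to 2 of a literal '6' (lazy), then optionally a digit; then one or more of a word character (lazy), then the literal 'snh' repeated 2 times.
Matches: at [3:15] match 'e668pdsnhsnh', group 1 = 'e'; at [17:27] match 'e68Qsnhsnh', group 1 = 'e'.
With a single group, `findall` returns only what that group captured — 2 items.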